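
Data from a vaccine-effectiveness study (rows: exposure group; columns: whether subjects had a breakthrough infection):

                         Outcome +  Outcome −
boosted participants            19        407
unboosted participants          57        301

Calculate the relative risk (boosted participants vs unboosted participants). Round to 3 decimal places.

RR = 0.280

risk, boosted participants = 19/426 = 0.04460
risk, unboosted participants = 57/358 = 0.15922
RR = 0.04460 / 0.15922 = 0.280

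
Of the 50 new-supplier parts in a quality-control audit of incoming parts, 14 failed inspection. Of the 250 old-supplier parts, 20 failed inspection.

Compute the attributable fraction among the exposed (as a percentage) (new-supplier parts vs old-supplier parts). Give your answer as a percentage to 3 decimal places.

71.429%

risk, new-supplier parts = 14/50 = 0.2800
risk, old-supplier parts = 20/250 = 0.0800
AR% = (0.2800 − 0.0800) / 0.2800 = 0.7143 → 71.429%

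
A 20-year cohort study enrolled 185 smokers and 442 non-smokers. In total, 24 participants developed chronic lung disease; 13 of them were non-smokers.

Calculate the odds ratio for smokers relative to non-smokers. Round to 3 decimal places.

2.086

smokers with the outcome: 24 − 13 = 11
smokers without the outcome: 185 − 11 = 174
non-smokers without the outcome: 442 − 13 = 429
OR = (11 × 429) / (174 × 13) = 4719/2262 ≈ 2.086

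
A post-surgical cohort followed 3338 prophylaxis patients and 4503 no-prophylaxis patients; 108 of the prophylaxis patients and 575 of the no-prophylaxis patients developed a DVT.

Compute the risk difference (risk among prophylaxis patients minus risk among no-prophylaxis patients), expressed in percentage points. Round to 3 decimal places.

-9.534

risk, prophylaxis patients = 108/3338 = 0.03235
risk, no-prophylaxis patients = 575/4503 = 0.12769
risk difference = 0.03235 − 0.12769 = -0.09534 → -9.534 percentage points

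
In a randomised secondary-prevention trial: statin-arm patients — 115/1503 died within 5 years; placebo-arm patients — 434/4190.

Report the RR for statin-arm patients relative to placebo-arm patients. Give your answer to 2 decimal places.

0.74

risk, statin-arm patients = 115/1503 = 0.0765
risk, placebo-arm patients = 434/4190 = 0.1036
RR = 0.0765 / 0.1036 = 0.74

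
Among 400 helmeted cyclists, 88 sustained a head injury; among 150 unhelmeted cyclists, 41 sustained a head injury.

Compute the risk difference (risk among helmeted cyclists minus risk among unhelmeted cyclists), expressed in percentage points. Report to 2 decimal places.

risk, helmeted cyclists = 88/400 = 0.2200
risk, unhelmeted cyclists = 41/150 = 0.2733
risk difference = 0.2200 − 0.2733 = -0.0533 → -5.33 percentage points

RD ≈ -5.33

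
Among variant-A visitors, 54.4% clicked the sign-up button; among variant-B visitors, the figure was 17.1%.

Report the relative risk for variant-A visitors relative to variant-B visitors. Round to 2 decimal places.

RR = 0.5440 / 0.1710 = 3.18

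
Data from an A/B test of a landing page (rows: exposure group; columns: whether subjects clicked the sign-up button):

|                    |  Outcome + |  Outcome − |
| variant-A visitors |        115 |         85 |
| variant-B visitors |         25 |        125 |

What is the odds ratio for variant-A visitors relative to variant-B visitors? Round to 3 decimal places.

OR = (115 × 125) / (85 × 25) = 14375/2125 ≈ 6.765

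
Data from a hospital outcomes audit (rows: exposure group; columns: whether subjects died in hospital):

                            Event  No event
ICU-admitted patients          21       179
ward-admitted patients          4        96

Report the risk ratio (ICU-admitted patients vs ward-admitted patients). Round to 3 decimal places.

RR ≈ 2.625

risk, ICU-admitted patients = 21/200 = 0.10500
risk, ward-admitted patients = 4/100 = 0.04000
RR = 0.10500 / 0.04000 = 2.625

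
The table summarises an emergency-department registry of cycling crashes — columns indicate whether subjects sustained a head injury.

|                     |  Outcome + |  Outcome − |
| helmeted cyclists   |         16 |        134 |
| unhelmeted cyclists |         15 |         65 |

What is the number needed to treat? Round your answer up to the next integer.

NNT = 13

risk, helmeted cyclists = 16/150 = 0.106667
risk, unhelmeted cyclists = 15/80 = 0.187500
absolute risk difference = 0.080833
1 / 0.080833 = 12.371 → round up → 13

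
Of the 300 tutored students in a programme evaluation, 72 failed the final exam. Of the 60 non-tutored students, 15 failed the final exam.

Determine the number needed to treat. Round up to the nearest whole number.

100

risk, tutored students = 72/300 = 0.240000
risk, non-tutored students = 15/60 = 0.250000
absolute risk difference = 0.010000
1 / 0.010000 = 100.000 → round up → 100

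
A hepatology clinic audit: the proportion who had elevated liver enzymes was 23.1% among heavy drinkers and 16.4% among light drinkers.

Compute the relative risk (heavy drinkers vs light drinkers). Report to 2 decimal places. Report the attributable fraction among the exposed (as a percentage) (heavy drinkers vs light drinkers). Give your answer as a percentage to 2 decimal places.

RR = 1.41; AR% = 29.00%

RR = 0.2310 / 0.1640 = 1.41
AR% = (0.2310 − 0.1640) / 0.2310 = 0.2900 → 29.00%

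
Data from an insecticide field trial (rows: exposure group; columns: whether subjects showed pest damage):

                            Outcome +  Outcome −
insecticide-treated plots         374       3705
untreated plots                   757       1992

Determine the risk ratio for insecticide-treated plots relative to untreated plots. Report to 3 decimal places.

0.333

risk, insecticide-treated plots = 374/4079 = 0.0917
risk, untreated plots = 757/2749 = 0.2754
RR = 0.0917 / 0.2754 = 0.333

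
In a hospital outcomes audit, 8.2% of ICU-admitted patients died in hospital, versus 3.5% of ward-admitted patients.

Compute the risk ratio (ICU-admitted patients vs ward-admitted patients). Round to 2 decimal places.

RR = 0.08200 / 0.03500 = 2.34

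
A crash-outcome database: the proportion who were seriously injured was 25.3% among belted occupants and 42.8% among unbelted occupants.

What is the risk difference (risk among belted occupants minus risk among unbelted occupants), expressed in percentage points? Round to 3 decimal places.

-17.500

risk difference = 0.2530 − 0.4280 = -0.1750 → -17.500 percentage points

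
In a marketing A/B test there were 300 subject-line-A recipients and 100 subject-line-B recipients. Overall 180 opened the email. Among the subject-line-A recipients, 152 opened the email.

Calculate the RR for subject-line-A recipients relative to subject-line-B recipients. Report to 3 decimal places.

subject-line-A recipients without the outcome: 300 − 152 = 148
subject-line-B recipients with the outcome: 180 − 152 = 28
subject-line-B recipients without the outcome: 100 − 28 = 72
risk, subject-line-A recipients = 152/300 = 0.5067
risk, subject-line-B recipients = 28/100 = 0.2800
RR = 0.5067 / 0.2800 = 1.810

RR = 1.810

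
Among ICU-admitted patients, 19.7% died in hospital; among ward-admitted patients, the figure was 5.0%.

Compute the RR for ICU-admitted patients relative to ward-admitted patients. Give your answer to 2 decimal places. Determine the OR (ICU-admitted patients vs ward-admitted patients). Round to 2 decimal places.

RR = 3.94; OR = 4.66

RR = 0.1970 / 0.0500 = 3.94
odds, ICU-admitted patients = 0.1970/0.8030 = 0.2453
odds, ward-admitted patients = 0.0500/0.9500 = 0.0526
OR = 0.2453 / 0.0526 = 4.66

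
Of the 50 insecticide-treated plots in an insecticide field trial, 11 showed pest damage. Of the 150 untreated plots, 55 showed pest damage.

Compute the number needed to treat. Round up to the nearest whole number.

risk, insecticide-treated plots = 11/50 = 0.220000
risk, untreated plots = 55/150 = 0.366667
absolute risk difference = 0.146667
1 / 0.146667 = 6.818 → round up → 7

7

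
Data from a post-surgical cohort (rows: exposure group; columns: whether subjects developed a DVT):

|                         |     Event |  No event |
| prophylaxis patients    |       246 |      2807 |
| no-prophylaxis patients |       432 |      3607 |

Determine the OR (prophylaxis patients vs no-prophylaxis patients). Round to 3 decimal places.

OR = (246 × 3607) / (2807 × 432) = 887322/1212624 ≈ 0.732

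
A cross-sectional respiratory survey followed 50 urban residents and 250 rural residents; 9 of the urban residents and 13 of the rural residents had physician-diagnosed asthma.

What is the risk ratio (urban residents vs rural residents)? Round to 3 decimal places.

RR: 3.462

risk, urban residents = 9/50 = 0.1800
risk, rural residents = 13/250 = 0.0520
RR = 0.1800 / 0.0520 = 3.462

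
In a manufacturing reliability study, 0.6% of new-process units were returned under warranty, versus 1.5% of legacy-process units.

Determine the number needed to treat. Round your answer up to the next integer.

absolute risk difference = 0.009000
1 / 0.009000 = 111.111 → round up → 112

NNT = 112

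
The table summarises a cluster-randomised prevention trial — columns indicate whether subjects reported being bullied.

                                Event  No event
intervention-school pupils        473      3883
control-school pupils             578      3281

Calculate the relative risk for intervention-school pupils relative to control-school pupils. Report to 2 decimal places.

0.72

risk, intervention-school pupils = 473/4356 = 0.1086
risk, control-school pupils = 578/3859 = 0.1498
RR = 0.1086 / 0.1498 = 0.72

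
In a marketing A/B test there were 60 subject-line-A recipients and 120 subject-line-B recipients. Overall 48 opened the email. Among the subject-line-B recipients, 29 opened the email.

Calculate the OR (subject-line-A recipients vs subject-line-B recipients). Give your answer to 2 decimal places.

subject-line-A recipients with the outcome: 48 − 29 = 19
subject-line-A recipients without the outcome: 60 − 19 = 41
subject-line-B recipients without the outcome: 120 − 29 = 91
OR = (19 × 91) / (41 × 29) = 1729/1189 ≈ 1.45

1.45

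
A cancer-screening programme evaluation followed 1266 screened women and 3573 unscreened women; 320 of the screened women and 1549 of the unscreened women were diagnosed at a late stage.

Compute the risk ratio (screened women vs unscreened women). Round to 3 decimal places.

risk, screened women = 320/1266 = 0.2528
risk, unscreened women = 1549/3573 = 0.4335
RR = 0.2528 / 0.4335 = 0.583

0.583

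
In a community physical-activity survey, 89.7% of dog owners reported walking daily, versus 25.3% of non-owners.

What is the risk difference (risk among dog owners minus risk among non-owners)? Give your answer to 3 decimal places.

risk difference = 0.8970 − 0.2530 = 0.644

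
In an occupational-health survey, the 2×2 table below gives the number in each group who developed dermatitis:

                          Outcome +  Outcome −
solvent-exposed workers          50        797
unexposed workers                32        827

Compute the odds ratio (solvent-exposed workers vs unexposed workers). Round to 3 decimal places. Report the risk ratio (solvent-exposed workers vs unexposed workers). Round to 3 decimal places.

OR = (50 × 827) / (797 × 32) = 41350/25504 ≈ 1.621
risk, solvent-exposed workers = 50/847 = 0.05903
risk, unexposed workers = 32/859 = 0.03725
RR = 0.05903 / 0.03725 = 1.585

OR = 1.621; RR = 1.585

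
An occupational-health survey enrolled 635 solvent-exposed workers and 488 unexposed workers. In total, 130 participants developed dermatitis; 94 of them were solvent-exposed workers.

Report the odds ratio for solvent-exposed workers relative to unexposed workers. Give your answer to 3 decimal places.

solvent-exposed workers without the outcome: 635 − 94 = 541
unexposed workers with the outcome: 130 − 94 = 36
unexposed workers without the outcome: 488 − 36 = 452
OR = (94 × 452) / (541 × 36) = 42488/19476 ≈ 2.182

2.182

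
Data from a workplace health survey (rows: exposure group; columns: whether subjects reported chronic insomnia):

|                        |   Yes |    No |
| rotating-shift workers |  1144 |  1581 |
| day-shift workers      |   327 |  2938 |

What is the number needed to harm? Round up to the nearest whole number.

risk, rotating-shift workers = 1144/2725 = 0.419817
risk, day-shift workers = 327/3265 = 0.100153
absolute risk difference = 0.319663
1 / 0.319663 = 3.128 → round up → 4

4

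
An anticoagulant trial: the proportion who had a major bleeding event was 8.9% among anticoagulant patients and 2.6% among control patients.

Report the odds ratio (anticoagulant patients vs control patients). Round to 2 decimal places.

odds, anticoagulant patients = 0.08900/0.91100 = 0.09769
odds, control patients = 0.02600/0.97400 = 0.02669
OR = 0.09769 / 0.02669 = 3.66

OR = 3.66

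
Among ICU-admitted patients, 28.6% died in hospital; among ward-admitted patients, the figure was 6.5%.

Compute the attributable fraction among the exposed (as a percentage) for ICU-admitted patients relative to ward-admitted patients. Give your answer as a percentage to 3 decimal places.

AR% = (0.2860 − 0.0650) / 0.2860 = 0.7727 → 77.273%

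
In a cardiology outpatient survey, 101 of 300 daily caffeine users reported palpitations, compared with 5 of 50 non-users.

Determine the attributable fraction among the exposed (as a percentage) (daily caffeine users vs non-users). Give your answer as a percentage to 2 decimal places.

AR%: 70.30%

risk, daily caffeine users = 101/300 = 0.3367
risk, non-users = 5/50 = 0.1000
AR% = (0.3367 − 0.1000) / 0.3367 = 0.7030 → 70.30%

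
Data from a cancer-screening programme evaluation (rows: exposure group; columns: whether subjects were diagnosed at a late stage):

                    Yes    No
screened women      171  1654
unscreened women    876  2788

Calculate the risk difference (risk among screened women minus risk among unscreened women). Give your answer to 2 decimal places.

RD ≈ -0.15

risk, screened women = 171/1825 = 0.0937
risk, unscreened women = 876/3664 = 0.2391
risk difference = 0.0937 − 0.2391 = -0.15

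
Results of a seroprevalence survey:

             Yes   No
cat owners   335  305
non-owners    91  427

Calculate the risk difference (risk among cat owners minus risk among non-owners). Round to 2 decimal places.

risk, cat owners = 335/640 = 0.5234
risk, non-owners = 91/518 = 0.1757
risk difference = 0.5234 − 0.1757 = 0.35

RD = 0.35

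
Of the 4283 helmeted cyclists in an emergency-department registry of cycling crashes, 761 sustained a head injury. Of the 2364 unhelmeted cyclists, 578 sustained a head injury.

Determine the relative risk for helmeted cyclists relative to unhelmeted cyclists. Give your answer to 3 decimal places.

risk, helmeted cyclists = 761/4283 = 0.1777
risk, unhelmeted cyclists = 578/2364 = 0.2445
RR = 0.1777 / 0.2445 = 0.727

0.727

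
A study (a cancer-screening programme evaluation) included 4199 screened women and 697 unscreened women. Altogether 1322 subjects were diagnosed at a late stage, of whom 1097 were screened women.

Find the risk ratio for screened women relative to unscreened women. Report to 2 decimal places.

0.81

screened women without the outcome: 4199 − 1097 = 3102
unscreened women with the outcome: 1322 − 1097 = 225
unscreened women without the outcome: 697 − 225 = 472
risk, screened women = 1097/4199 = 0.2613
risk, unscreened women = 225/697 = 0.3228
RR = 0.2613 / 0.3228 = 0.81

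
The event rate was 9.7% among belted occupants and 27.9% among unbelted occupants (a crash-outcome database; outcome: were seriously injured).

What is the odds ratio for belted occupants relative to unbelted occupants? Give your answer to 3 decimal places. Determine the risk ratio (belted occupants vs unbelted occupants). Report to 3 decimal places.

odds, belted occupants = 0.0970/0.9030 = 0.1074
odds, unbelted occupants = 0.2790/0.7210 = 0.3870
OR = 0.1074 / 0.3870 = 0.278
RR = 0.0970 / 0.2790 = 0.348

OR = 0.278; RR = 0.348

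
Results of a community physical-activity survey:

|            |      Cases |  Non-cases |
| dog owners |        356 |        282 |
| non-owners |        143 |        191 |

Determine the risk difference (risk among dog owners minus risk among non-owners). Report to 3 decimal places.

risk, dog owners = 356/638 = 0.5580
risk, non-owners = 143/334 = 0.4281
risk difference = 0.5580 − 0.4281 = 0.130

RD ≈ 0.130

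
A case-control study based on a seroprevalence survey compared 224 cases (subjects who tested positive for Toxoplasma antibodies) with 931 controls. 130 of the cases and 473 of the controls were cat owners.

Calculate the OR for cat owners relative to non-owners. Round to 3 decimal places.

OR = (130 × 458) / (473 × 94) = 59540/44462 ≈ 1.339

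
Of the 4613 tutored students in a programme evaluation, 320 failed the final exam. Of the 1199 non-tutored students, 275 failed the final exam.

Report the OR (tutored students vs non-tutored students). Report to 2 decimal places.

OR = (320 × 924) / (4293 × 275) = 295680/1180575 ≈ 0.25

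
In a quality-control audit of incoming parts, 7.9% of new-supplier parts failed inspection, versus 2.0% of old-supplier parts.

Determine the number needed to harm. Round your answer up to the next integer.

17

absolute risk difference = 0.059000
1 / 0.059000 = 16.949 → round up → 17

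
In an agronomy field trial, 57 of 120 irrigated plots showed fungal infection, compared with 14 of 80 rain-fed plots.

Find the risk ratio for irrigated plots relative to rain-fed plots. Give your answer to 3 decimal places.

risk, irrigated plots = 57/120 = 0.4750
risk, rain-fed plots = 14/80 = 0.1750
RR = 0.4750 / 0.1750 = 2.714

2.714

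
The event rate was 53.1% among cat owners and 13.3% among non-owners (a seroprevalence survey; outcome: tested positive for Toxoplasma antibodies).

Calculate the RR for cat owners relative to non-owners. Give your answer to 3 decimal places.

RR = 0.5310 / 0.1330 = 3.992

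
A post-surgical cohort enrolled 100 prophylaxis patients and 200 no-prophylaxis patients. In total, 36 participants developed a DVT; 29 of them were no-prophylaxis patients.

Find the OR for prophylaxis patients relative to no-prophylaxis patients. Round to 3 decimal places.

prophylaxis patients with the outcome: 36 − 29 = 7
prophylaxis patients without the outcome: 100 − 7 = 93
no-prophylaxis patients without the outcome: 200 − 29 = 171
odds, prophylaxis patients = 7/93 = 0.0753
odds, no-prophylaxis patients = 29/171 = 0.1696
OR = 0.0753 / 0.1696 = 0.444

OR = 0.444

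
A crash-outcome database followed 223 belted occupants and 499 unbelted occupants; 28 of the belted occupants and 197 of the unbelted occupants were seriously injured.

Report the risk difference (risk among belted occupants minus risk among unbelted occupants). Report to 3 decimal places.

risk, belted occupants = 28/223 = 0.1256
risk, unbelted occupants = 197/499 = 0.3948
risk difference = 0.1256 − 0.3948 = -0.269

RD: -0.269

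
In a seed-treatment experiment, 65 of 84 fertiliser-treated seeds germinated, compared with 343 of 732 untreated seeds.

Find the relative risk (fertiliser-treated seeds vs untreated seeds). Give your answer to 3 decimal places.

risk, fertiliser-treated seeds = 65/84 = 0.7738
risk, untreated seeds = 343/732 = 0.4686
RR = 0.7738 / 0.4686 = 1.651

RR = 1.651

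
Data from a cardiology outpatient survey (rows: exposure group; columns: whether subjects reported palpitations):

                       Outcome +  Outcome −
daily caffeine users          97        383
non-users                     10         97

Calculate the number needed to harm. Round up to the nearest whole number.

risk, daily caffeine users = 97/480 = 0.202083
risk, non-users = 10/107 = 0.093458
absolute risk difference = 0.108625
1 / 0.108625 = 9.206 → round up → 10

10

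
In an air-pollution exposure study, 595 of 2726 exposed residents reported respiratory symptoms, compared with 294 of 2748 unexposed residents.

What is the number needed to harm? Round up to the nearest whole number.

risk, exposed residents = 595/2726 = 0.218269
risk, unexposed residents = 294/2748 = 0.106987
absolute risk difference = 0.111282
1 / 0.111282 = 8.986 → round up → 9

9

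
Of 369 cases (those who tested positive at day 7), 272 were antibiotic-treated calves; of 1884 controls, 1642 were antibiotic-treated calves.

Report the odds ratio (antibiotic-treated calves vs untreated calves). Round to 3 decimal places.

OR = (272 × 242) / (1642 × 97) = 65824/159274 ≈ 0.413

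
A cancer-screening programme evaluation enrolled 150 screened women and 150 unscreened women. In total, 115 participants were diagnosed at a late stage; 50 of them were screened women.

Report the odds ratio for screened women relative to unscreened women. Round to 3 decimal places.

screened women without the outcome: 150 − 50 = 100
unscreened women with the outcome: 115 − 50 = 65
unscreened women without the outcome: 150 − 65 = 85
OR = (50 × 85) / (100 × 65) = 4250/6500 ≈ 0.654

OR ≈ 0.654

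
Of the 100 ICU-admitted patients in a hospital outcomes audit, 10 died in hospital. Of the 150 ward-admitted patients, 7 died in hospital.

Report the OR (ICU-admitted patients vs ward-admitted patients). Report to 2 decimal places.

OR = (10 × 143) / (90 × 7) = 1430/630 ≈ 2.27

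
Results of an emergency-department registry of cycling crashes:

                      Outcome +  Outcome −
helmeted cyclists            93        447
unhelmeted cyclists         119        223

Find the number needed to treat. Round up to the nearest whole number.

risk, helmeted cyclists = 93/540 = 0.172222
risk, unhelmeted cyclists = 119/342 = 0.347953
absolute risk difference = 0.175731
1 / 0.175731 = 5.691 → round up → 6

6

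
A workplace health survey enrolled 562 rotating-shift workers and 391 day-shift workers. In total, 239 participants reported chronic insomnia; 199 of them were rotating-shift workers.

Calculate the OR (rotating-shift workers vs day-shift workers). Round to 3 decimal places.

rotating-shift workers without the outcome: 562 − 199 = 363
day-shift workers with the outcome: 239 − 199 = 40
day-shift workers without the outcome: 391 − 40 = 351
OR = (199 × 351) / (363 × 40) = 69849/14520 ≈ 4.811

OR: 4.811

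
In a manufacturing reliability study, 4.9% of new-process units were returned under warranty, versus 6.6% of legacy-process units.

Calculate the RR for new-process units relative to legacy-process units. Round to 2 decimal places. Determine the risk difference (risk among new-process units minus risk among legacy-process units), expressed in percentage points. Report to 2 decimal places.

RR = 0.04900 / 0.06600 = 0.74
risk difference = 0.04900 − 0.06600 = -0.01700 → -1.70 percentage points

RR = 0.74; RD = -1.70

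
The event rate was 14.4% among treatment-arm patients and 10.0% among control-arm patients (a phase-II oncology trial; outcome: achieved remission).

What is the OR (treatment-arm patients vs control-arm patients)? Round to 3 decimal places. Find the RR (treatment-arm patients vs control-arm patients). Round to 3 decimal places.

odds, treatment-arm patients = 0.1440/0.8560 = 0.1682
odds, control-arm patients = 0.1000/0.9000 = 0.1111
OR = 0.1682 / 0.1111 = 1.514
RR = 0.1440 / 0.1000 = 1.440

OR = 1.514; RR = 1.440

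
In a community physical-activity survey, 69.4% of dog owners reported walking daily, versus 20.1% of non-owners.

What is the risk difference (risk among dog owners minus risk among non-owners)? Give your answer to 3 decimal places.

risk difference = 0.6940 − 0.2010 = 0.493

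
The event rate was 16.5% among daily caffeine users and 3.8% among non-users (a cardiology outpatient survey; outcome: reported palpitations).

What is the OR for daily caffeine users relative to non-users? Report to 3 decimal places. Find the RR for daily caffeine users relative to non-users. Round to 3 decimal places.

odds, daily caffeine users = 0.16500/0.83500 = 0.19760
odds, non-users = 0.03800/0.96200 = 0.03950
OR = 0.19760 / 0.03950 = 5.003
RR = 0.16500 / 0.03800 = 4.342

OR = 5.003; RR = 4.342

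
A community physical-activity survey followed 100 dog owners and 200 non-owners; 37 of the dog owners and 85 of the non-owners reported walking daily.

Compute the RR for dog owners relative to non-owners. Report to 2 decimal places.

risk, dog owners = 37/100 = 0.3700
risk, non-owners = 85/200 = 0.4250
RR = 0.3700 / 0.4250 = 0.87

0.87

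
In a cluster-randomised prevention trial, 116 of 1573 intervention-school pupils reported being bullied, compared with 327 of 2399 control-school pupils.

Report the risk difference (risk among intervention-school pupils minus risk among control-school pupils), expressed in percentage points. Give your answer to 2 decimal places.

risk, intervention-school pupils = 116/1573 = 0.0737
risk, control-school pupils = 327/2399 = 0.1363
risk difference = 0.0737 − 0.1363 = -0.0626 → -6.26 percentage points

RD: -6.26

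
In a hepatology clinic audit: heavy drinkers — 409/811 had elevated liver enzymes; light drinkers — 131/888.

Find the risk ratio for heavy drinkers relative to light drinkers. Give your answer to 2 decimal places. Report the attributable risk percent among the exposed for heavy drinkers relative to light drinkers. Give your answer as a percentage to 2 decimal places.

risk, heavy drinkers = 409/811 = 0.5043
risk, light drinkers = 131/888 = 0.1475
RR = 0.5043 / 0.1475 = 3.42
AR% = (0.5043 − 0.1475) / 0.5043 = 0.7075 → 70.75%

RR = 3.42; AR% = 70.75%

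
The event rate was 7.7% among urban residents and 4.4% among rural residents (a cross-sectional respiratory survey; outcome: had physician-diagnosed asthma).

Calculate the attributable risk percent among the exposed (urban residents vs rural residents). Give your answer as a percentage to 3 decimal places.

AR% = (0.07700 − 0.04400) / 0.07700 = 0.4286 → 42.857%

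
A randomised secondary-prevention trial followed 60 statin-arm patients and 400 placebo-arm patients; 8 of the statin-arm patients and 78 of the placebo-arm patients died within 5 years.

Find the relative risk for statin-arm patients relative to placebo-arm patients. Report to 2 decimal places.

0.68

risk, statin-arm patients = 8/60 = 0.1333
risk, placebo-arm patients = 78/400 = 0.1950
RR = 0.1333 / 0.1950 = 0.68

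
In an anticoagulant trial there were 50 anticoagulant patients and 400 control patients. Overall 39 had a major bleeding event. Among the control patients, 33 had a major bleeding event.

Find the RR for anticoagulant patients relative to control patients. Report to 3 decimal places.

1.455

anticoagulant patients with the outcome: 39 − 33 = 6
anticoagulant patients without the outcome: 50 − 6 = 44
control patients without the outcome: 400 − 33 = 367
risk, anticoagulant patients = 6/50 = 0.1200
risk, control patients = 33/400 = 0.0825
RR = 0.1200 / 0.0825 = 1.455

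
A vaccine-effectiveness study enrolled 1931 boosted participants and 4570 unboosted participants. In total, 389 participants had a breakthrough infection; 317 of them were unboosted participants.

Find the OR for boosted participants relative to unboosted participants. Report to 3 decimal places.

0.520

boosted participants with the outcome: 389 − 317 = 72
boosted participants without the outcome: 1931 − 72 = 1859
unboosted participants without the outcome: 4570 − 317 = 4253
OR = (72 × 4253) / (1859 × 317) = 306216/589303 ≈ 0.520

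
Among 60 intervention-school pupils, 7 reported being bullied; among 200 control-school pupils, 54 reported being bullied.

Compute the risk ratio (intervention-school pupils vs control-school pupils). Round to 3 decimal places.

RR = 0.432

risk, intervention-school pupils = 7/60 = 0.1167
risk, control-school pupils = 54/200 = 0.2700
RR = 0.1167 / 0.2700 = 0.432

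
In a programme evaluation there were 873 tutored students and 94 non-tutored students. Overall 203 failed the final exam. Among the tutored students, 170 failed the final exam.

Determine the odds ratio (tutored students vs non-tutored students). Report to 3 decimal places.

tutored students without the outcome: 873 − 170 = 703
non-tutored students with the outcome: 203 − 170 = 33
non-tutored students without the outcome: 94 − 33 = 61
odds, tutored students = 170/703 = 0.2418
odds, non-tutored students = 33/61 = 0.5410
OR = 0.2418 / 0.5410 = 0.447

OR ≈ 0.447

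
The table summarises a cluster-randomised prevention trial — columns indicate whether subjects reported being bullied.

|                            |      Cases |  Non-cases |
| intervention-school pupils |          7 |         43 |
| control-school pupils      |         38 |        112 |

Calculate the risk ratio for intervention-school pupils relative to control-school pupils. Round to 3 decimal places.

risk, intervention-school pupils = 7/50 = 0.1400
risk, control-school pupils = 38/150 = 0.2533
RR = 0.1400 / 0.2533 = 0.553

RR ≈ 0.553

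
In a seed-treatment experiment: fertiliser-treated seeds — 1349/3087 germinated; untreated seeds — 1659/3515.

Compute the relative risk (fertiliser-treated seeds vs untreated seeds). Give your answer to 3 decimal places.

risk, fertiliser-treated seeds = 1349/3087 = 0.4370
risk, untreated seeds = 1659/3515 = 0.4720
RR = 0.4370 / 0.4720 = 0.926

0.926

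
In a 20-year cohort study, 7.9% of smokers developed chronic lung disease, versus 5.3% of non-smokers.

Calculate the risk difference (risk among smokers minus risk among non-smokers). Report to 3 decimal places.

risk difference = 0.0790 − 0.0530 = 0.026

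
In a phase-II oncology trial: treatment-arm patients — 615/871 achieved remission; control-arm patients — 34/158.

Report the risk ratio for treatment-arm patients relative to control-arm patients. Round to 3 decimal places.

risk, treatment-arm patients = 615/871 = 0.7061
risk, control-arm patients = 34/158 = 0.2152
RR = 0.7061 / 0.2152 = 3.281

RR = 3.281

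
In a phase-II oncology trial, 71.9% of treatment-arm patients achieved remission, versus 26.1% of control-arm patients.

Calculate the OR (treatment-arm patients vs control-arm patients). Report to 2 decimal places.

OR = 7.24

odds, treatment-arm patients = 0.7190/0.2810 = 2.5587
odds, control-arm patients = 0.2610/0.7390 = 0.3532
OR = 2.5587 / 0.3532 = 7.24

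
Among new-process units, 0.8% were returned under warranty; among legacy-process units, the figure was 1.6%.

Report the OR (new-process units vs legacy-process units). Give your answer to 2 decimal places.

odds, new-process units = 0.00800/0.99200 = 0.00806
odds, legacy-process units = 0.01600/0.98400 = 0.01626
OR = 0.00806 / 0.01626 = 0.50

OR ≈ 0.50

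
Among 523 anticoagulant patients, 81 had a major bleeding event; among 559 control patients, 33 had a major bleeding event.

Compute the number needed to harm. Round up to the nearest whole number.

risk, anticoagulant patients = 81/523 = 0.154876
risk, control patients = 33/559 = 0.059034
absolute risk difference = 0.095842
1 / 0.095842 = 10.434 → round up → 11

NNH ≈ 11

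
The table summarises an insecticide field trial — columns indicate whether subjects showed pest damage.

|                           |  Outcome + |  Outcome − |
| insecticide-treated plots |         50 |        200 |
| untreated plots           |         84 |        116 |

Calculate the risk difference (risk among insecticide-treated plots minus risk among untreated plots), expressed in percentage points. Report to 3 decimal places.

RD: -22.000

risk, insecticide-treated plots = 50/250 = 0.2000
risk, untreated plots = 84/200 = 0.4200
risk difference = 0.2000 − 0.4200 = -0.2200 → -22.000 percentage points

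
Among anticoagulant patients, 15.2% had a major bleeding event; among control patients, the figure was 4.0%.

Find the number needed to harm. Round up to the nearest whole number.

NNH: 9

absolute risk difference = 0.112000
1 / 0.112000 = 8.929 → round up → 9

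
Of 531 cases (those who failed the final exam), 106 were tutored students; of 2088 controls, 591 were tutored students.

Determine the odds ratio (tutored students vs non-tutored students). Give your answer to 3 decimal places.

OR = (106 × 1497) / (591 × 425) = 158682/251175 ≈ 0.632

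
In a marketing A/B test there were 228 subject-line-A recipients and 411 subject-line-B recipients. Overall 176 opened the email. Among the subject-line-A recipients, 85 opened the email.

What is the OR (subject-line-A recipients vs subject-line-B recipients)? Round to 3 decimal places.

OR = 2.090

subject-line-A recipients without the outcome: 228 − 85 = 143
subject-line-B recipients with the outcome: 176 − 85 = 91
subject-line-B recipients without the outcome: 411 − 91 = 320
OR = (85 × 320) / (143 × 91) = 27200/13013 ≈ 2.090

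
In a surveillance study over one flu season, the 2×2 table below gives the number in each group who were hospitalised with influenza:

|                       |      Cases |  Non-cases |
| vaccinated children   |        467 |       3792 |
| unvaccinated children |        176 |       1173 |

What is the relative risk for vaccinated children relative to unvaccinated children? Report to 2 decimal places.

risk, vaccinated children = 467/4259 = 0.1097
risk, unvaccinated children = 176/1349 = 0.1305
RR = 0.1097 / 0.1305 = 0.84

0.84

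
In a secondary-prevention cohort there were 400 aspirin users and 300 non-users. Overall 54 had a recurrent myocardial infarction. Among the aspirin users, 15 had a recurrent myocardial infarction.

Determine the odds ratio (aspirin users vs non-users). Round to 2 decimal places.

OR: 0.26

aspirin users without the outcome: 400 − 15 = 385
non-users with the outcome: 54 − 15 = 39
non-users without the outcome: 300 − 39 = 261
OR = (15 × 261) / (385 × 39) = 3915/15015 ≈ 0.26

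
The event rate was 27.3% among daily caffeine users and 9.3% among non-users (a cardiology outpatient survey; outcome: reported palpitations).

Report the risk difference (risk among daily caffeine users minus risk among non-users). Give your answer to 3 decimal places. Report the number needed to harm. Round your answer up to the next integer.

risk difference = 0.2730 − 0.0930 = 0.180
absolute risk difference = 0.180000
1 / 0.180000 = 5.556 → round up → 6

RD = 0.180; NNH = 6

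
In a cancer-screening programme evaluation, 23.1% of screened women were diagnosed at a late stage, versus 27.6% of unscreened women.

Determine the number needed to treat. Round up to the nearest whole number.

NNT: 23

absolute risk difference = 0.045000
1 / 0.045000 = 22.222 → round up → 23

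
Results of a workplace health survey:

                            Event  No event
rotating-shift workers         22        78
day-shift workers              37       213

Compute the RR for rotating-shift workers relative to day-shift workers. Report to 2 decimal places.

1.49

risk, rotating-shift workers = 22/100 = 0.2200
risk, day-shift workers = 37/250 = 0.1480
RR = 0.2200 / 0.1480 = 1.49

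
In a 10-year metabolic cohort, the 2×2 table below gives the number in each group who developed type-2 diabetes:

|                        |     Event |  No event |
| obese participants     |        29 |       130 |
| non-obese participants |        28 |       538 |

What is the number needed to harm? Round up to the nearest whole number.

NNH = 8

risk, obese participants = 29/159 = 0.182390
risk, non-obese participants = 28/566 = 0.049470
absolute risk difference = 0.132920
1 / 0.132920 = 7.523 → round up → 8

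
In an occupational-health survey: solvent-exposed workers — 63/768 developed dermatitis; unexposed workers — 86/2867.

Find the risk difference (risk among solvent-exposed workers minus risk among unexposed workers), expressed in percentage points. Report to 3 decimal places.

5.203

risk, solvent-exposed workers = 63/768 = 0.08203
risk, unexposed workers = 86/2867 = 0.03000
risk difference = 0.08203 − 0.03000 = 0.05203 → 5.203 percentage points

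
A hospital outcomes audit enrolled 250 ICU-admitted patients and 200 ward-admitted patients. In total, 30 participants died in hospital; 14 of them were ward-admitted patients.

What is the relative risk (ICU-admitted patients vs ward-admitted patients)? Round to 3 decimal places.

0.914

ICU-admitted patients with the outcome: 30 − 14 = 16
ICU-admitted patients without the outcome: 250 − 16 = 234
ward-admitted patients without the outcome: 200 − 14 = 186
risk, ICU-admitted patients = 16/250 = 0.0640
risk, ward-admitted patients = 14/200 = 0.0700
RR = 0.0640 / 0.0700 = 0.914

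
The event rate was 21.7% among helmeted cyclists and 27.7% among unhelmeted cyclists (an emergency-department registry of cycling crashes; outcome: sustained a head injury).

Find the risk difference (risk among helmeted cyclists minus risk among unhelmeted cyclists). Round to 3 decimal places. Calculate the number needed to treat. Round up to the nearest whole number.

RD = -0.060; NNT = 17

risk difference = 0.2170 − 0.2770 = -0.060
absolute risk difference = 0.060000
1 / 0.060000 = 16.667 → round up → 17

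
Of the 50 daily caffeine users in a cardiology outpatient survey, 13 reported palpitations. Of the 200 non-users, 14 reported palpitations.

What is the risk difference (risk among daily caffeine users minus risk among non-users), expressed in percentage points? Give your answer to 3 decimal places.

19.000

risk, daily caffeine users = 13/50 = 0.2600
risk, non-users = 14/200 = 0.0700
risk difference = 0.2600 − 0.0700 = 0.1900 → 19.000 percentage points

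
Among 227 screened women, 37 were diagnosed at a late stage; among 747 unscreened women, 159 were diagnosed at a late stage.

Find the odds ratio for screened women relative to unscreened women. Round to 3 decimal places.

OR = (37 × 588) / (190 × 159) = 21756/30210 ≈ 0.720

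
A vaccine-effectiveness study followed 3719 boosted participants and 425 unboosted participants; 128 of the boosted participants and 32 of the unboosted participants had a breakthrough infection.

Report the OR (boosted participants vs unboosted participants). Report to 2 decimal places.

OR = (128 × 393) / (3591 × 32) = 50304/114912 ≈ 0.44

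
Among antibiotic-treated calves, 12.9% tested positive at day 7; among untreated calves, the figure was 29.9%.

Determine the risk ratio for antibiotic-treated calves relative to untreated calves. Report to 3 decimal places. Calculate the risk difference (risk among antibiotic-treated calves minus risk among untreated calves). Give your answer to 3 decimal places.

RR = 0.431; RD = -0.170

RR = 0.1290 / 0.2990 = 0.431
risk difference = 0.1290 − 0.2990 = -0.170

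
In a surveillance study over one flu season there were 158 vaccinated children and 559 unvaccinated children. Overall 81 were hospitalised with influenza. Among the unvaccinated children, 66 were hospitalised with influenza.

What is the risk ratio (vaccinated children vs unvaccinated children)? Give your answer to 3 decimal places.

RR = 0.804

vaccinated children with the outcome: 81 − 66 = 15
vaccinated children without the outcome: 158 − 15 = 143
unvaccinated children without the outcome: 559 − 66 = 493
risk, vaccinated children = 15/158 = 0.0949
risk, unvaccinated children = 66/559 = 0.1181
RR = 0.0949 / 0.1181 = 0.804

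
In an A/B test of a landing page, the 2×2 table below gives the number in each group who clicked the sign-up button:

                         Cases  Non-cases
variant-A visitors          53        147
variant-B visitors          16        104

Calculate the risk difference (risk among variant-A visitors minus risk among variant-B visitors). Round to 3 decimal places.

RD: 0.132

risk, variant-A visitors = 53/200 = 0.2650
risk, variant-B visitors = 16/120 = 0.1333
risk difference = 0.2650 − 0.1333 = 0.132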